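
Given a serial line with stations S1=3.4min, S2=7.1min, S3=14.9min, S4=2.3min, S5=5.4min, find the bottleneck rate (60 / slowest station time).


Bottleneck = longest station time
Station times: [3.4, 7.1, 14.9, 2.3, 5.4]
Max = 14.9 min
Rate = 60 / 14.9
= 4.03 units/hour (bottleneck: 14.9min)


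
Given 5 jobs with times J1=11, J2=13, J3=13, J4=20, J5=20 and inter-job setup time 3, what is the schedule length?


Makespan = Σ processing + (n-1) × setup
= (11 + 13 + 13 + 20 + 20) + (5-1)×3
= 77 + 12
= 89 time units


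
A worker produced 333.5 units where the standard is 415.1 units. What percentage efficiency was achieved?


Efficiency = (actual / standard) × 100
= (333.5 / 415.1) × 100
= 80.3%


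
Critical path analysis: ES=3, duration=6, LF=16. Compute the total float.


EF = ES + duration = 3 + 6 = 9
LS = LF - duration = 16 - 6 = 10
Total Float = LF - EF = 16 - 9
(or LS - ES = 10 - 3)
= 7


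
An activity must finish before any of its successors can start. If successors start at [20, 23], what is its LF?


LF = min of all successor start times
Successors start at: [20, 23]
LF = min(20, 23)
= 20


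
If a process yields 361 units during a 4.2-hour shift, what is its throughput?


Throughput = units / time
= 361 / 4.2
= 86.0 units/hour


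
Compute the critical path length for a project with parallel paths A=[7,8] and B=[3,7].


Path A: 7 + 8 = 15
Path B: 3 + 7 = 10
Critical path = longest = max(15, 10)
= 15 (Path A)


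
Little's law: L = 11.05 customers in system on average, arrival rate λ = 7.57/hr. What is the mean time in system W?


Little's law: L = λW → W = L / λ
= 11.05 / 7.57
= 1.46 hours


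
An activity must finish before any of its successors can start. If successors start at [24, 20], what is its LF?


LF = min of all successor start times
Successors start at: [24, 20]
LF = min(24, 20)
= 20


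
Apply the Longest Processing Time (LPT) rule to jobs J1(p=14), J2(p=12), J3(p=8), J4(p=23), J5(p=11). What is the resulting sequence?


LPT: sort by longest processing time first
  J4: p=23
  J1: p=14
  J2: p=12
  J5: p=11
  J3: p=8
Order: J4 → J1 → J2 → J5 → J3


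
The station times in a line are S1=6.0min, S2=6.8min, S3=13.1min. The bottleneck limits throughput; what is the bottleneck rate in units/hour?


Bottleneck = longest station time
Station times: [6.0, 6.8, 13.1]
Max = 13.1 min
Rate = 60 / 13.1
= 4.58 units/hour (bottleneck: 13.1min)


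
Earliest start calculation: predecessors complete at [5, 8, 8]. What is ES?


ES = max of all predecessor completion times
Predecessors: [5, 8, 8]
ES = max(5, 8, 8)
= 8


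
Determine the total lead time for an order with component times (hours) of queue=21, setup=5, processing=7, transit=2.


Lead time = queue + setup + processing + transit
= 21 + 5 + 7 + 2
= 35 hours


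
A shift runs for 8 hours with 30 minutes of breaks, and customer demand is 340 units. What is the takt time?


Available = 8×60 - 30 = 450 min
Takt time = 450 / 340
= 1.32 min/unit


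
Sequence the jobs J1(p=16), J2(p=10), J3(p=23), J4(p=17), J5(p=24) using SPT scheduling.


SPT: sort by shortest processing time
  J2: p=10
  J1: p=16
  J4: p=17
  J3: p=23
  J5: p=24
Order: J2 → J1 → J4 → J3 → J5


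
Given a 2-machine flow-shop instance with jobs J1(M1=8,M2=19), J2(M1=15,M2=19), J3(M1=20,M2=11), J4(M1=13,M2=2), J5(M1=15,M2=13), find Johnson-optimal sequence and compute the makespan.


Johnson's rule:
Group 1 (M1≤M2, sort by M1): ['J1', 'J2']
Group 2 (M1>M2, sort desc M2): ['J5', 'J3', 'J4']
Sequence: J1 → J2 → J5 → J3 → J4
Makespan calculation:
  J1: M1 done=8, M2 done=27
  J2: M1 done=23, M2 done=46
  J5: M1 done=38, M2 done=59
  J3: M1 done=58, M2 done=70
  J4: M1 done=71, M2 done=73
= Sequence: J1 → J2 → J5 → J3 → J4, Makespan: 73


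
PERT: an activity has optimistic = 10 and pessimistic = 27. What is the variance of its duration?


σ² = ((p - o) / 6)² = (p - o)² / 36
= (27 - 10)² / 36
= 17² / 36
= 289 / 36
= 8.0278


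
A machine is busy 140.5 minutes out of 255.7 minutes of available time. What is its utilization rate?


Utilization = busy / total × 100
= 140.5 / 255.7 × 100
= 54.9%


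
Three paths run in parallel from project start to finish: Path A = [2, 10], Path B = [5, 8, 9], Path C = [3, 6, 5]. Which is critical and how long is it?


Path A: 2 + 10 = 12
Path B: 5 + 8 + 9 = 22
Path C: 3 + 6 + 5 = 14
Critical path = longest = max(12, 22, 14)
= 22 (Path B)


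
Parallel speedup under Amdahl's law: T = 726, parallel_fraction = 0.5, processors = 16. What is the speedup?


Amdahl's law: T_p = T × ((1-p) + p/N)
= 726 × ((1-0.5) + 0.5/16)
= 726 × (0.50 + 0.0312)
= 726 × 0.5312
= 385.69
Speedup = 726/385.69
= 1.88×


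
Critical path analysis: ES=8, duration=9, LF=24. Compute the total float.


EF = ES + duration = 8 + 9 = 17
LS = LF - duration = 24 - 9 = 15
Total Float = LF - EF = 24 - 17
(or LS - ES = 15 - 8)
= 7


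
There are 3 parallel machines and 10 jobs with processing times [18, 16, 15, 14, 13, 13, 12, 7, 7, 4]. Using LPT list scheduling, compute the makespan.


Jobs (LPT sorted): [18, 16, 15, 14, 13, 13, 12, 7, 7, 4]
Machines: 3
  J=18 → Machine 1 (load: 0+18=18)
  J=16 → Machine 2 (load: 0+16=16)
  J=15 → Machine 3 (load: 0+15=15)
  J=14 → Machine 3 (load: 15+14=29)
  J=13 → Machine 2 (load: 16+13=29)
  J=13 → Machine 1 (load: 18+13=31)
  J=12 → Machine 2 (load: 29+12=41)
  J=7 → Machine 3 (load: 29+7=36)
  J=7 → Machine 1 (load: 31+7=38)
  J=4 → Machine 3 (load: 36+4=40)
Machine loads: [38, 41, 40]
Makespan = max = 41 time units


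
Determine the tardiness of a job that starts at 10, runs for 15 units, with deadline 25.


Completion = start + processing = 10 + 15 = 25
Tardiness = max(0, C - d) = max(0, 25 - 25)
= max(0, 0)
= 0


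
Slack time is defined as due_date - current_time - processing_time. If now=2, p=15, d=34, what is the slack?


Slack = due - current_time - processing
= 34 - 2 - 15
= 17


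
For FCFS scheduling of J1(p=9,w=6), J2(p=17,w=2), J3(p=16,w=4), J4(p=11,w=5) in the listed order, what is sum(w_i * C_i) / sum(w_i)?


Completion times:
  J1: C=9, w×C=6×9=54
  J2: C=26, w×C=2×26=52
  J3: C=42, w×C=4×42=168
  J4: C=53, w×C=5×53=265
Sum w×C = 539
Sum w = 17
Weighted avg = 539/17
= 31.71


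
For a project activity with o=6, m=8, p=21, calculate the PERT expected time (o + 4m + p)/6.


te = (o + 4m + p) / 6
= (6 + 4×8 + 21) / 6
= (6 + 32 + 21) / 6
= 59 / 6
= 9.83


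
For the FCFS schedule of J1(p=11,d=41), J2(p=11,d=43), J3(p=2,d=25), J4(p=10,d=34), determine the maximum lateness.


Lateness per job (L = C - d):
  J1: C=11, d=41, L=-30
  J2: C=22, d=43, L=-21
  J3: C=24, d=25, L=-1
  J4: C=34, d=34, L=0
Lmax = max(-30, -21, -1, 0)
= 0


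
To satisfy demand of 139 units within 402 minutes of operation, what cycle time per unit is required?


Cycle time = available time / demand
= 402 / 139
= 2.89 min/unit


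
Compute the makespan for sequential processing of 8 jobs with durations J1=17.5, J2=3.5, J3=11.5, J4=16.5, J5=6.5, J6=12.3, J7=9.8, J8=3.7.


Sequential makespan: sum all processing times
= 17.5 + 3.5 + 11.5 + 16.5 + 6.5 + 12.3 + 9.8 + 3.7
= 81.3 time units


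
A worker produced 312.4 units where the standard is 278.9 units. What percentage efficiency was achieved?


Efficiency = (actual / standard) × 100
= (312.4 / 278.9) × 100
= 112.0%


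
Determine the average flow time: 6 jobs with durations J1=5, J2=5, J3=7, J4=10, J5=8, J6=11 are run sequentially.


Completion times:
  J1: completes at 5
  J2: completes at 10
  J3: completes at 17
  J4: completes at 27
  J5: completes at 35
  J6: completes at 46
Sum = 140
Average = 140/6
= 23.33


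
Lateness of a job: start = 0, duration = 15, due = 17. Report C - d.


Completion = 0 + 15 = 15
Lateness = C - d = 15 - 17
= -2


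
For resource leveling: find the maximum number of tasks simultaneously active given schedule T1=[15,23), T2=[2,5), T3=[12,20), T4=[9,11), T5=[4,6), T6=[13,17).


Check each time point for overlaps:
  t=15: 3 tasks active (T1, T3, T6)
Max concurrent = 3


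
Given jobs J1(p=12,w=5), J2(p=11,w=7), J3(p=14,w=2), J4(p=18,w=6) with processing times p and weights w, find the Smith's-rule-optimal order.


WSPT (Smith's rule): sort by p/w ascending
  J2: p/w = 11/7 = 1.571
  J1: p/w = 12/5 = 2.400
  J4: p/w = 18/6 = 3.000
  J3: p/w = 14/2 = 7.000
Order: J2 → J1 → J4 → J3


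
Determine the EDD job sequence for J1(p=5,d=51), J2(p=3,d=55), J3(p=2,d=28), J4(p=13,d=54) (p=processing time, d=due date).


EDD: sort by earliest due date
  J3: d=28, p=2
  J1: d=51, p=5
  J4: d=54, p=13
  J2: d=55, p=3
Order: J3 → J1 → J4 → J2


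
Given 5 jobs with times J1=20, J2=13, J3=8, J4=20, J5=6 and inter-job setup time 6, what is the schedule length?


Makespan = Σ processing + (n-1) × setup
= (20 + 13 + 8 + 20 + 6) + (5-1)×6
= 67 + 24
= 91 time units


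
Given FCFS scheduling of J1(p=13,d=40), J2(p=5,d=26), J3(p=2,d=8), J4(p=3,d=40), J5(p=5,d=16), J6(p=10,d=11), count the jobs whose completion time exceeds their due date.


Completion vs due date:
  J1: C=13, d=40 → on time
  J2: C=18, d=26 → on time
  J3: C=20, d=8 → TARDY
  J4: C=23, d=40 → on time
  J5: C=28, d=16 → TARDY
  J6: C=38, d=11 → TARDY
Tardy jobs: J3, J5, J6
Count = 3


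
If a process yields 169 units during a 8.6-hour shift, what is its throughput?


Throughput = units / time
= 169 / 8.6
= 19.7 units/hour


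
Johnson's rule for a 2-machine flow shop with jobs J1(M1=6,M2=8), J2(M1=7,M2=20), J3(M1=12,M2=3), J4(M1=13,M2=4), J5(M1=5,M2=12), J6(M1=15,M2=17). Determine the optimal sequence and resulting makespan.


Johnson's rule:
Group 1 (M1≤M2, sort by M1): ['J5', 'J1', 'J2', 'J6']
Group 2 (M1>M2, sort desc M2): ['J4', 'J3']
Sequence: J5 → J1 → J2 → J6 → J4 → J3
Makespan calculation:
  J5: M1 done=5, M2 done=17
  J1: M1 done=11, M2 done=25
  J2: M1 done=18, M2 done=45
  J6: M1 done=33, M2 done=62
  J4: M1 done=46, M2 done=66
  J3: M1 done=58, M2 done=69
= Sequence: J5 → J1 → J2 → J6 → J4 → J3, Makespan: 69


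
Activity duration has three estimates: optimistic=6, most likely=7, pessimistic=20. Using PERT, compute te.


te = (o + 4m + p) / 6
= (6 + 4×7 + 20) / 6
= (6 + 28 + 20) / 6
= 54 / 6
= 9.00


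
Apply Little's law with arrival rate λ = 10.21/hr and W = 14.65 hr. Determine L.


Little's law: L = λ × W
= 10.21 × 14.65
= 149.58


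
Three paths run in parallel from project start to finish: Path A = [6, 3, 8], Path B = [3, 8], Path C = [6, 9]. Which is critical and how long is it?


Path A: 6 + 3 + 8 = 17
Path B: 3 + 8 = 11
Path C: 6 + 9 = 15
Critical path = longest = max(17, 11, 15)
= 17 (Path A)


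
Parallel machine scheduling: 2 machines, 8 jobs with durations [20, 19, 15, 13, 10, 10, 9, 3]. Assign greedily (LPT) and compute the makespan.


Jobs (LPT sorted): [20, 19, 15, 13, 10, 10, 9, 3]
Machines: 2
  J=20 → Machine 1 (load: 0+20=20)
  J=19 → Machine 2 (load: 0+19=19)
  J=15 → Machine 2 (load: 19+15=34)
  J=13 → Machine 1 (load: 20+13=33)
  J=10 → Machine 1 (load: 33+10=43)
  J=10 → Machine 2 (load: 34+10=44)
  J=9 → Machine 1 (load: 43+9=52)
  J=3 → Machine 2 (load: 44+3=47)
Machine loads: [52, 47]
Makespan = max = 52 time units


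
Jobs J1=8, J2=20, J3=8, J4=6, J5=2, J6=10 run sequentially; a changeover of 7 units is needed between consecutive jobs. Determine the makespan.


Makespan = Σ processing + (n-1) × setup
= (8 + 20 + 8 + 6 + 2 + 10) + (6-1)×7
= 54 + 35
= 89 time units


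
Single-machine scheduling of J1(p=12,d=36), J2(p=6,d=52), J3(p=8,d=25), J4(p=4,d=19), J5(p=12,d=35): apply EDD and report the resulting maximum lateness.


EDD order: J4 → J3 → J5 → J1 → J2
Completion and lateness:
  J4: C=4, d=19, L=4-19=-15
  J3: C=12, d=25, L=12-25=-13
  J5: C=24, d=35, L=24-35=-11
  J1: C=36, d=36, L=36-36=0
  J2: C=42, d=52, L=42-52=-10
Lmax = max(-15, -13, -11, 0, -10)
= 0


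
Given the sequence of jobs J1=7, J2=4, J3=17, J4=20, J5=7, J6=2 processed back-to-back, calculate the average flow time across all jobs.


Completion times:
  J1: completes at 7
  J2: completes at 11
  J3: completes at 28
  J4: completes at 48
  J5: completes at 55
  J6: completes at 57
Sum = 206
Average = 206/6
= 34.33


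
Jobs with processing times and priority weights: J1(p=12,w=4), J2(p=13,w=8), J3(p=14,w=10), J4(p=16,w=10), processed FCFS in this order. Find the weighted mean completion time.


Completion times:
  J1: C=12, w×C=4×12=48
  J2: C=25, w×C=8×25=200
  J3: C=39, w×C=10×39=390
  J4: C=55, w×C=10×55=550
Sum w×C = 1188
Sum w = 32
Weighted avg = 1188/32
= 37.12


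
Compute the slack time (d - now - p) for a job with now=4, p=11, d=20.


Slack = due - current_time - processing
= 20 - 4 - 11
= 5


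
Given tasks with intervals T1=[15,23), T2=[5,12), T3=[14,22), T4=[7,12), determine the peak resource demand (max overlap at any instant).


Check each time point for overlaps:
  t=7: 2 tasks active (T2, T4)
Max concurrent = 2


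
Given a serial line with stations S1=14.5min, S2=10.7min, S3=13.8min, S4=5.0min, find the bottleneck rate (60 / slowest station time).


Bottleneck = longest station time
Station times: [14.5, 10.7, 13.8, 5.0]
Max = 14.5 min
Rate = 60 / 14.5
= 4.14 units/hour (bottleneck: 14.5min)


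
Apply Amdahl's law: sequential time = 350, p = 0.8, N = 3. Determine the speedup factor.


Amdahl's law: T_p = T × ((1-p) + p/N)
= 350 × ((1-0.8) + 0.8/3)
= 350 × (0.20 + 0.2667)
= 350 × 0.4667
= 163.33
Speedup = 350/163.33
= 2.14×


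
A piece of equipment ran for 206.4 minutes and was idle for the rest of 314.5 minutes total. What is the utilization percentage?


Utilization = busy / total × 100
= 206.4 / 314.5 × 100
= 65.6%


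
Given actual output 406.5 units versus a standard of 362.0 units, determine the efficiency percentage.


Efficiency = (actual / standard) × 100
= (406.5 / 362.0) × 100
= 112.3%


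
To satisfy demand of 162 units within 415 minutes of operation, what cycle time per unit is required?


Cycle time = available time / demand
= 415 / 162
= 2.56 min/unit


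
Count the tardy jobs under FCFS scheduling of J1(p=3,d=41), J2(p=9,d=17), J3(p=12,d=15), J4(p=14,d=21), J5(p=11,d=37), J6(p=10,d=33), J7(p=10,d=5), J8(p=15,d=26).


Completion vs due date:
  J1: C=3, d=41 → on time
  J2: C=12, d=17 → on time
  J3: C=24, d=15 → TARDY
  J4: C=38, d=21 → TARDY
  J5: C=49, d=37 → TARDY
  J6: C=59, d=33 → TARDY
  J7: C=69, d=5 → TARDY
  J8: C=84, d=26 → TARDY
Tardy jobs: J3, J4, J5, J6, J7, J8
Count = 6


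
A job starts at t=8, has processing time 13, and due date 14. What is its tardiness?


Completion = start + processing = 8 + 13 = 21
Tardiness = max(0, C - d) = max(0, 21 - 14)
= max(0, 7)
= 7


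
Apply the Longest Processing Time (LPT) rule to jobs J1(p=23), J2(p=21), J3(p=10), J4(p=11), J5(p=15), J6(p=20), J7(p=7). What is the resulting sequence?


LPT: sort by longest processing time first
  J1: p=23
  J2: p=21
  J6: p=20
  J5: p=15
  J4: p=11
  J3: p=10
  J7: p=7
Order: J1 → J2 → J6 → J5 → J4 → J3 → J7


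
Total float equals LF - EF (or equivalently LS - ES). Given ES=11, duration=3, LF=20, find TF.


EF = ES + duration = 11 + 3 = 14
LS = LF - duration = 20 - 3 = 17
Total Float = LF - EF = 20 - 14
(or LS - ES = 17 - 11)
= 6


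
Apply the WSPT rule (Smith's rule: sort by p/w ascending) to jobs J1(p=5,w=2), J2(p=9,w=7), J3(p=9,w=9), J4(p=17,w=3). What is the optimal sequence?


WSPT (Smith's rule): sort by p/w ascending
  J3: p/w = 9/9 = 1.000
  J2: p/w = 9/7 = 1.286
  J1: p/w = 5/2 = 2.500
  J4: p/w = 17/3 = 5.667
Order: J3 → J2 → J1 → J4


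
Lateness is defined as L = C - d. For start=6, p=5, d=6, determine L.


Completion = 6 + 5 = 11
Lateness = C - d = 11 - 6
= 5


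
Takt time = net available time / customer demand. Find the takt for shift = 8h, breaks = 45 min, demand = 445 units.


Available = 8×60 - 45 = 435 min
Takt time = 435 / 445
= 0.98 min/unit


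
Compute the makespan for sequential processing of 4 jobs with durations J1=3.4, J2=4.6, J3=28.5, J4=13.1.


Sequential makespan: sum all processing times
= 3.4 + 4.6 + 28.5 + 13.1
= 49.6 time units


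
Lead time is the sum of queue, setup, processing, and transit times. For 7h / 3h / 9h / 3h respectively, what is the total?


Lead time = queue + setup + processing + transit
= 7 + 3 + 9 + 3
= 22 hours


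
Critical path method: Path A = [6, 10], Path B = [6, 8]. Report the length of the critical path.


Path A: 6 + 10 = 16
Path B: 6 + 8 = 14
Critical path = longest = max(16, 14)
= 16 (Path A)


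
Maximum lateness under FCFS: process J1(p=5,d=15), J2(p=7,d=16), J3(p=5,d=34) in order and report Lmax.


Lateness per job (L = C - d):
  J1: C=5, d=15, L=-10
  J2: C=12, d=16, L=-4
  J3: C=17, d=34, L=-17
Lmax = max(-10, -4, -17)
= -4


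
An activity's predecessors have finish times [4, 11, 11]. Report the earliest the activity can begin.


ES = max of all predecessor completion times
Predecessors: [4, 11, 11]
ES = max(4, 11, 11)
= 11


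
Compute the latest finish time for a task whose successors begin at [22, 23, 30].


LF = min of all successor start times
Successors start at: [22, 23, 30]
LF = min(22, 23, 30)
= 22


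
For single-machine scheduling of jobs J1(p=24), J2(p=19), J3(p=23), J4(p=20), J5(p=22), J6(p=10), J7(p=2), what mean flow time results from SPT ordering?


SPT order: J7 → J6 → J2 → J4 → J5 → J3 → J1
Completion times:
  J7: C=2
  J6: C=12
  J2: C=31
  J4: C=51
  J5: C=73
  J3: C=96
  J1: C=120
Sum = 385, n = 7
Mean flow = 385/7
= 55.00


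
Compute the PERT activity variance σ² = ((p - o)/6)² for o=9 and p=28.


σ² = ((p - o) / 6)² = (p - o)² / 36
= (28 - 9)² / 36
= 19² / 36
= 361 / 36
= 10.0278


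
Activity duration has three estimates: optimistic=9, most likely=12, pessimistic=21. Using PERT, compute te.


te = (o + 4m + p) / 6
= (9 + 4×12 + 21) / 6
= (9 + 48 + 21) / 6
= 78 / 6
= 13.00


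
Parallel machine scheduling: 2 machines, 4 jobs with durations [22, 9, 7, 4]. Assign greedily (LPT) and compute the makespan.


Jobs (LPT sorted): [22, 9, 7, 4]
Machines: 2
  J=22 → Machine 1 (load: 0+22=22)
  J=9 → Machine 2 (load: 0+9=9)
  J=7 → Machine 2 (load: 9+7=16)
  J=4 → Machine 2 (load: 16+4=20)
Machine loads: [22, 20]
Makespan = max = 22 time units


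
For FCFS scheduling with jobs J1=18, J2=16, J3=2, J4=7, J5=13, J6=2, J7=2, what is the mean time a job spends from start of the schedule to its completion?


Completion times:
  J1: completes at 18
  J2: completes at 34
  J3: completes at 36
  J4: completes at 43
  J5: completes at 56
  J6: completes at 58
  J7: completes at 60
Sum = 305
Average = 305/7
= 43.57


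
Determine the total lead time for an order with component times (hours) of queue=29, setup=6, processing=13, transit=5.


Lead time = queue + setup + processing + transit
= 29 + 6 + 13 + 5
= 53 hours


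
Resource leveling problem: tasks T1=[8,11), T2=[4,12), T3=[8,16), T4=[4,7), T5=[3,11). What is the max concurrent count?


Check each time point for overlaps:
  t=8: 4 tasks active (T1, T2, T3, T5)
Max concurrent = 4


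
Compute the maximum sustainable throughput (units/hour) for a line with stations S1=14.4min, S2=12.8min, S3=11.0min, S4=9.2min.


Bottleneck = longest station time
Station times: [14.4, 12.8, 11.0, 9.2]
Max = 14.4 min
Rate = 60 / 14.4
= 4.17 units/hour (bottleneck: 14.4min)


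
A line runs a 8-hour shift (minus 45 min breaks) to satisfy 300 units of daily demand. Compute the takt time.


Available = 8×60 - 45 = 435 min
Takt time = 435 / 300
= 1.45 min/unit


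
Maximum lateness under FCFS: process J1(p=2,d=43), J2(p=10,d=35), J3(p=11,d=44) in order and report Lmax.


Lateness per job (L = C - d):
  J1: C=2, d=43, L=-41
  J2: C=12, d=35, L=-23
  J3: C=23, d=44, L=-21
Lmax = max(-41, -23, -21)
= -21


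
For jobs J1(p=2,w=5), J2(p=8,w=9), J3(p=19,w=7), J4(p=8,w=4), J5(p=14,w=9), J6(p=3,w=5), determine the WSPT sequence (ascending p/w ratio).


WSPT (Smith's rule): sort by p/w ascending
  J1: p/w = 2/5 = 0.400
  J6: p/w = 3/5 = 0.600
  J2: p/w = 8/9 = 0.889
  J5: p/w = 14/9 = 1.556
  J4: p/w = 8/4 = 2.000
  J3: p/w = 19/7 = 2.714
Order: J1 → J6 → J2 → J5 → J4 → J3


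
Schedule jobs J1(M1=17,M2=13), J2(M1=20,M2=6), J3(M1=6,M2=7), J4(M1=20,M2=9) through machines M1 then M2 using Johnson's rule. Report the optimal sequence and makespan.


Johnson's rule:
Group 1 (M1≤M2, sort by M1): ['J3']
Group 2 (M1>M2, sort desc M2): ['J1', 'J4', 'J2']
Sequence: J3 → J1 → J4 → J2
Makespan calculation:
  J3: M1 done=6, M2 done=13
  J1: M1 done=23, M2 done=36
  J4: M1 done=43, M2 done=52
  J2: M1 done=63, M2 done=69
= Sequence: J3 → J1 → J4 → J2, Makespan: 69


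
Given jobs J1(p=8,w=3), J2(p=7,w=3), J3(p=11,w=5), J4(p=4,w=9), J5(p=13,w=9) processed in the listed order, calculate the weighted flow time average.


Completion times:
  J1: C=8, w×C=3×8=24
  J2: C=15, w×C=3×15=45
  J3: C=26, w×C=5×26=130
  J4: C=30, w×C=9×30=270
  J5: C=43, w×C=9×43=387
Sum w×C = 856
Sum w = 29
Weighted avg = 856/29
= 29.52


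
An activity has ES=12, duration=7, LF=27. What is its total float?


EF = ES + duration = 12 + 7 = 19
LS = LF - duration = 27 - 7 = 20
Total Float = LF - EF = 27 - 19
(or LS - ES = 20 - 12)
= 8


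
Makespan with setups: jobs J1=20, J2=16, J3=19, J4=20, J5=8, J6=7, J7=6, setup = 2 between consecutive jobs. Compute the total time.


Makespan = Σ processing + (n-1) × setup
= (20 + 16 + 19 + 20 + 8 + 7 + 6) + (7-1)×2
= 96 + 12
= 108 time units


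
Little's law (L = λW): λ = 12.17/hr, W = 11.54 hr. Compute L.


Little's law: L = λ × W
= 12.17 × 11.54
= 140.44


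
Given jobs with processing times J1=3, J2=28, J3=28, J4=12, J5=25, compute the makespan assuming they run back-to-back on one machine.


Sequential makespan: sum all processing times
= 3 + 28 + 28 + 12 + 25
= 96 time units


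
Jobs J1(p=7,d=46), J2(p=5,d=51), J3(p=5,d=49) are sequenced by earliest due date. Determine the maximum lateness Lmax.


EDD order: J1 → J3 → J2
Completion and lateness:
  J1: C=7, d=46, L=7-46=-39
  J3: C=12, d=49, L=12-49=-37
  J2: C=17, d=51, L=17-51=-34
Lmax = max(-39, -37, -34)
= -34


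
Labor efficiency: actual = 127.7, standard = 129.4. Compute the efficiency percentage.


Efficiency = (actual / standard) × 100
= (127.7 / 129.4) × 100
= 98.7%


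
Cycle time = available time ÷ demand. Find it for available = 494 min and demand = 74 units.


Cycle time = available time / demand
= 494 / 74
= 6.68 min/unit


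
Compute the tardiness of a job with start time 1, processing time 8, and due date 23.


Completion = start + processing = 1 + 8 = 9
Tardiness = max(0, C - d) = max(0, 9 - 23)
= max(0, -14)
= 0


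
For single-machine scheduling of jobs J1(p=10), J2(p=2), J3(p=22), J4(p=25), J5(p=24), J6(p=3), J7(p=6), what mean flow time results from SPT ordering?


SPT order: J2 → J6 → J7 → J1 → J3 → J5 → J4
Completion times:
  J2: C=2
  J6: C=5
  J7: C=11
  J1: C=21
  J3: C=43
  J5: C=67
  J4: C=92
Sum = 241, n = 7
Mean flow = 241/7
= 34.43


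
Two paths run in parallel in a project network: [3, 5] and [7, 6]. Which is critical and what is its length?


Path A: 3 + 5 = 8
Path B: 7 + 6 = 13
Critical path = longest = max(8, 13)
= 13 (Path B)


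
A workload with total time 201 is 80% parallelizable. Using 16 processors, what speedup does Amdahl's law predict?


Amdahl's law: T_p = T × ((1-p) + p/N)
= 201 × ((1-0.8) + 0.8/16)
= 201 × (0.20 + 0.0500)
= 201 × 0.2500
= 50.25
Speedup = 201/50.25
= 4.00×


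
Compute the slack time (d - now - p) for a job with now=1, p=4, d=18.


Slack = due - current_time - processing
= 18 - 1 - 4
= 13


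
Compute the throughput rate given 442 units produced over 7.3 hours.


Throughput = units / time
= 442 / 7.3
= 60.5 units/hour


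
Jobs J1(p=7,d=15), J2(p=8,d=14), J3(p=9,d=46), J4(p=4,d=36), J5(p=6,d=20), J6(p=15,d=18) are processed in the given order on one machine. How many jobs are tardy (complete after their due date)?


Completion vs due date:
  J1: C=7, d=15 → on time
  J2: C=15, d=14 → TARDY
  J3: C=24, d=46 → on time
  J4: C=28, d=36 → on time
  J5: C=34, d=20 → TARDY
  J6: C=49, d=18 → TARDY
Tardy jobs: J2, J5, J6
Count = 3


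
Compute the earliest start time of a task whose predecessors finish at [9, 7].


ES = max of all predecessor completion times
Predecessors: [9, 7]
ES = max(9, 7)
= 9


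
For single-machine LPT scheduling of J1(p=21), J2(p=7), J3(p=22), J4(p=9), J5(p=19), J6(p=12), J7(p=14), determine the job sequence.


LPT: sort by longest processing time first
  J3: p=22
  J1: p=21
  J5: p=19
  J7: p=14
  J6: p=12
  J4: p=9
  J2: p=7
Order: J3 → J1 → J5 → J7 → J6 → J4 → J2


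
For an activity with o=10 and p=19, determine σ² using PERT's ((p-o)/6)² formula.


σ² = ((p - o) / 6)² = (p - o)² / 36
= (19 - 10)² / 36
= 9² / 36
= 81 / 36
= 2.2500


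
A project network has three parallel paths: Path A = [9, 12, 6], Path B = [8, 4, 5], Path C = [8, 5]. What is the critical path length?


Path A: 9 + 12 + 6 = 27
Path B: 8 + 4 + 5 = 17
Path C: 8 + 5 = 13
Critical path = longest = max(27, 17, 13)
= 27 (Path A)


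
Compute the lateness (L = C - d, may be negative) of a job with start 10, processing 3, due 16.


Completion = 10 + 3 = 13
Lateness = C - d = 13 - 16
= -3


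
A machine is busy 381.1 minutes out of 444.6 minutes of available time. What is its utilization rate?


Utilization = busy / total × 100
= 381.1 / 444.6 × 100
= 85.7%


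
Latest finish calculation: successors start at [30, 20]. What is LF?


LF = min of all successor start times
Successors start at: [30, 20]
LF = min(30, 20)
= 20


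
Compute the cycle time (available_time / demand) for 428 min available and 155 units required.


Cycle time = available time / demand
= 428 / 155
= 2.76 min/unit


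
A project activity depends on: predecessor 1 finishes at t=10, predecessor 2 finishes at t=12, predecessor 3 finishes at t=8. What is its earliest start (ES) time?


ES = max of all predecessor completion times
Predecessors: [10, 12, 8]
ES = max(10, 12, 8)
= 12


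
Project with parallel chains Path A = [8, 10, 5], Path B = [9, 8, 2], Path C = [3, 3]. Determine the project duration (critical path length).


Path A: 8 + 10 + 5 = 23
Path B: 9 + 8 + 2 = 19
Path C: 3 + 3 = 6
Critical path = longest = max(23, 19, 6)
= 23 (Path A)


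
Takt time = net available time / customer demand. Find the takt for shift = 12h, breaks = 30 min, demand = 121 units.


Available = 12×60 - 30 = 690 min
Takt time = 690 / 121
= 5.70 min/unit


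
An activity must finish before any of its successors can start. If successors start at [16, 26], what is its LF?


LF = min of all successor start times
Successors start at: [16, 26]
LF = min(16, 26)
= 16


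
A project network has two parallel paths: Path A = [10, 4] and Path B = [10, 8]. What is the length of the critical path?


Path A: 10 + 4 = 14
Path B: 10 + 8 = 18
Critical path = longest = max(14, 18)
= 18 (Path B)


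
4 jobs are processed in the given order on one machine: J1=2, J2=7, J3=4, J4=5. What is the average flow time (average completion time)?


Completion times:
  J1: completes at 2
  J2: completes at 9
  J3: completes at 13
  J4: completes at 18
Sum = 42
Average = 42/4
= 10.50


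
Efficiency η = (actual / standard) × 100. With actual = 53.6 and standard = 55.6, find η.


Efficiency = (actual / standard) × 100
= (53.6 / 55.6) × 100
= 96.4%


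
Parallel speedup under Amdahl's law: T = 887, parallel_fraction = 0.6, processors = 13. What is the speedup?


Amdahl's law: T_p = T × ((1-p) + p/N)
= 887 × ((1-0.6) + 0.6/13)
= 887 × (0.40 + 0.0462)
= 887 × 0.4462
= 395.74
Speedup = 887/395.74
= 2.24×


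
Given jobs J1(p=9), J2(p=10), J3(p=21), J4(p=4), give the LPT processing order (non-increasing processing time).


LPT: sort by longest processing time first
  J3: p=21
  J2: p=10
  J1: p=9
  J4: p=4
Order: J3 → J2 → J1 → J4


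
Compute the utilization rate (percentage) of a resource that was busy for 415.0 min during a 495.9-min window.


Utilization = busy / total × 100
= 415.0 / 495.9 × 100
= 83.7%


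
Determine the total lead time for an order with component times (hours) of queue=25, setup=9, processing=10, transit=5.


Lead time = queue + setup + processing + transit
= 25 + 9 + 10 + 5
= 49 hours


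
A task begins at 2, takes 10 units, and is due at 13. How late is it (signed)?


Completion = 2 + 10 = 12
Lateness = C - d = 12 - 13
= -1


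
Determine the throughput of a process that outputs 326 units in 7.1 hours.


Throughput = units / time
= 326 / 7.1
= 45.9 units/hour


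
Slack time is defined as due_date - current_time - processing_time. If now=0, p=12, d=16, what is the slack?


Slack = due - current_time - processing
= 16 - 0 - 12
= 4


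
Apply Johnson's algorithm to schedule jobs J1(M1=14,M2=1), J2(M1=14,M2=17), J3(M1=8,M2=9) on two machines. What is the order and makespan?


Johnson's rule:
Group 1 (M1≤M2, sort by M1): ['J3', 'J2']
Group 2 (M1>M2, sort desc M2): ['J1']
Sequence: J3 → J2 → J1
Makespan calculation:
  J3: M1 done=8, M2 done=17
  J2: M1 done=22, M2 done=39
  J1: M1 done=36, M2 done=40
= Sequence: J3 → J2 → J1, Makespan: 40


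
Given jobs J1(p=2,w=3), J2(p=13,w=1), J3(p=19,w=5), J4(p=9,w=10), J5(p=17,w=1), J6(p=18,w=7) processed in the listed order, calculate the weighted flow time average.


Completion times:
  J1: C=2, w×C=3×2=6
  J2: C=15, w×C=1×15=15
  J3: C=34, w×C=5×34=170
  J4: C=43, w×C=10×43=430
  J5: C=60, w×C=1×60=60
  J6: C=78, w×C=7×78=546
Sum w×C = 1227
Sum w = 27
Weighted avg = 1227/27
= 45.44


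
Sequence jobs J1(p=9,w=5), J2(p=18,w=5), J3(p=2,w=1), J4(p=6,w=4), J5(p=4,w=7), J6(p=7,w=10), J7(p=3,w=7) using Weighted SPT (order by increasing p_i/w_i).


WSPT (Smith's rule): sort by p/w ascending
  J7: p/w = 3/7 = 0.429
  J5: p/w = 4/7 = 0.571
  J6: p/w = 7/10 = 0.700
  J4: p/w = 6/4 = 1.500
  J1: p/w = 9/5 = 1.800
  J3: p/w = 2/1 = 2.000
  J2: p/w = 18/5 = 3.600
Order: J7 → J5 → J6 → J4 → J1 → J3 → J2


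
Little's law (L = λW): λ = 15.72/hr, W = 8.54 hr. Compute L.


Little's law: L = λ × W
= 15.72 × 8.54
= 134.25


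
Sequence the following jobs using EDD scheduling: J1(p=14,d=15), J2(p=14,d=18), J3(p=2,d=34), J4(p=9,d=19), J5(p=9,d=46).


EDD: sort by earliest due date
  J1: d=15, p=14
  J2: d=18, p=14
  J4: d=19, p=9
  J3: d=34, p=2
  J5: d=46, p=9
Order: J1 → J2 → J4 → J3 → J5


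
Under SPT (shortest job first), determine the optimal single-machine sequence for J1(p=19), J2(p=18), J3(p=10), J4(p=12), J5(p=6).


SPT: sort by shortest processing time
  J5: p=6
  J3: p=10
  J4: p=12
  J2: p=18
  J1: p=19
Order: J5 → J3 → J4 → J2 → J1


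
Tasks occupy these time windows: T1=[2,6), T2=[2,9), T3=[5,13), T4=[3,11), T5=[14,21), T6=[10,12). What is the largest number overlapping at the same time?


Check each time point for overlaps:
  t=5: 4 tasks active (T1, T2, T3, T4)
Max concurrent = 4


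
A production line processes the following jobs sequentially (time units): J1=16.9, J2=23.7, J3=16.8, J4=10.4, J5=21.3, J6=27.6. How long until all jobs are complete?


Sequential makespan: sum all processing times
= 16.9 + 23.7 + 16.8 + 10.4 + 21.3 + 27.6
= 116.7 time units


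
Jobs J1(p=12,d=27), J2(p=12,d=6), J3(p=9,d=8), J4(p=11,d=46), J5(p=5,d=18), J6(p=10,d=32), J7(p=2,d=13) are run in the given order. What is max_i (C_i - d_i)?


Lateness per job (L = C - d):
  J1: C=12, d=27, L=-15
  J2: C=24, d=6, L=18
  J3: C=33, d=8, L=25
  J4: C=44, d=46, L=-2
  J5: C=49, d=18, L=31
  J6: C=59, d=32, L=27
  J7: C=61, d=13, L=48
Lmax = max(-15, 18, 25, -2, 31, 27, 48)
= 48


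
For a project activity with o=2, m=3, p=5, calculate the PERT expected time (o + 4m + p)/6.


te = (o + 4m + p) / 6
= (2 + 4×3 + 5) / 6
= (2 + 12 + 5) / 6
= 19 / 6
= 3.17


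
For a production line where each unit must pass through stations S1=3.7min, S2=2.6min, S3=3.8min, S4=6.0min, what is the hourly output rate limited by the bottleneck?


Bottleneck = longest station time
Station times: [3.7, 2.6, 3.8, 6.0]
Max = 6.0 min
Rate = 60 / 6.0
= 10.00 units/hour (bottleneck: 6.0min)


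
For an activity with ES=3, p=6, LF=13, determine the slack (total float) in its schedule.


EF = ES + duration = 3 + 6 = 9
LS = LF - duration = 13 - 6 = 7
Total Float = LF - EF = 13 - 9
(or LS - ES = 7 - 3)
= 4


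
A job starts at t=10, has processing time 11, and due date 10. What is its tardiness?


Completion = start + processing = 10 + 11 = 21
Tardiness = max(0, C - d) = max(0, 21 - 10)
= max(0, 11)
= 11


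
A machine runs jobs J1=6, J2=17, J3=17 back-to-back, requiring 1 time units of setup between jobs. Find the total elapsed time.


Makespan = Σ processing + (n-1) × setup
= (6 + 17 + 17) + (3-1)×1
= 40 + 2
= 42 time units


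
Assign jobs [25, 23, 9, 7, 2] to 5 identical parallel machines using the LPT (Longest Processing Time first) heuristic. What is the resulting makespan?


Jobs (LPT sorted): [25, 23, 9, 7, 2]
Machines: 5
  J=25 → Machine 1 (load: 0+25=25)
  J=23 → Machine 2 (load: 0+23=23)
  J=9 → Machine 3 (load: 0+9=9)
  J=7 → Machine 4 (load: 0+7=7)
  J=2 → Machine 5 (load: 0+2=2)
Machine loads: [25, 23, 9, 7, 2]
Makespan = max = 25 time units


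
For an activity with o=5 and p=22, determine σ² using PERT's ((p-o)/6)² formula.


σ² = ((p - o) / 6)² = (p - o)² / 36
= (22 - 5)² / 36
= 17² / 36
= 289 / 36
= 8.0278


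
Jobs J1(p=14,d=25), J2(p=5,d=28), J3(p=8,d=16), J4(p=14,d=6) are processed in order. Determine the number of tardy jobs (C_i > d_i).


Completion vs due date:
  J1: C=14, d=25 → on time
  J2: C=19, d=28 → on time
  J3: C=27, d=16 → TARDY
  J4: C=41, d=6 → TARDY
Tardy jobs: J3, J4
Count = 2


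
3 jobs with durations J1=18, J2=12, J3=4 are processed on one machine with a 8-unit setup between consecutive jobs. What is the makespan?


Makespan = Σ processing + (n-1) × setup
= (18 + 12 + 4) + (3-1)×8
= 34 + 16
= 50 time units


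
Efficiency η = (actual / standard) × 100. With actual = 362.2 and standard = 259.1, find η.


Efficiency = (actual / standard) × 100
= (362.2 / 259.1) × 100
= 139.8%


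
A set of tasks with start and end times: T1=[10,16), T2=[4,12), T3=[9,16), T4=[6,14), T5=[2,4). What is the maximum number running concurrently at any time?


Check each time point for overlaps:
  t=10: 4 tasks active (T1, T2, T3, T4)
Max concurrent = 4


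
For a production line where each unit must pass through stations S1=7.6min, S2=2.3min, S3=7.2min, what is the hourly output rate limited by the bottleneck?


Bottleneck = longest station time
Station times: [7.6, 2.3, 7.2]
Max = 7.6 min
Rate = 60 / 7.6
= 7.89 units/hour (bottleneck: 7.6min)


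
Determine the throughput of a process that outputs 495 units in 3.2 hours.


Throughput = units / time
= 495 / 3.2
= 154.7 units/hour


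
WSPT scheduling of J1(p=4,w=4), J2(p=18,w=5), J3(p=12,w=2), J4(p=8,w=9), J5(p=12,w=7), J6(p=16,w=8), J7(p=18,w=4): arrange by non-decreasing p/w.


WSPT (Smith's rule): sort by p/w ascending
  J4: p/w = 8/9 = 0.889
  J1: p/w = 4/4 = 1.000
  J5: p/w = 12/7 = 1.714
  J6: p/w = 16/8 = 2.000
  J2: p/w = 18/5 = 3.600
  J7: p/w = 18/4 = 4.500
  J3: p/w = 12/2 = 6.000
Order: J4 → J1 → J5 → J6 → J2 → J7 → J3


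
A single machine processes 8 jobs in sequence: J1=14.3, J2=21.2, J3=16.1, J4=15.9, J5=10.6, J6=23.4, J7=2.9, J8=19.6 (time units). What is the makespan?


Sequential makespan: sum all processing times
= 14.3 + 21.2 + 16.1 + 15.9 + 10.6 + 23.4 + 2.9 + 19.6
= 124.0 time units


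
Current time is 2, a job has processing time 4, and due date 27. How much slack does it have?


Slack = due - current_time - processing
= 27 - 2 - 4
= 21


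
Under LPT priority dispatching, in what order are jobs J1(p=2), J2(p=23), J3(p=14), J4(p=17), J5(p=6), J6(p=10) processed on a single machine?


LPT: sort by longest processing time first
  J2: p=23
  J4: p=17
  J3: p=14
  J6: p=10
  J5: p=6
  J1: p=2
Order: J2 → J4 → J3 → J6 → J5 → J1


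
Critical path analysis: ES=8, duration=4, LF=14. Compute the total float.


EF = ES + duration = 8 + 4 = 12
LS = LF - duration = 14 - 4 = 10
Total Float = LF - EF = 14 - 12
(or LS - ES = 10 - 8)
= 2


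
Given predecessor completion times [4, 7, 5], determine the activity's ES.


ES = max of all predecessor completion times
Predecessors: [4, 7, 5]
ES = max(4, 7, 5)
= 7


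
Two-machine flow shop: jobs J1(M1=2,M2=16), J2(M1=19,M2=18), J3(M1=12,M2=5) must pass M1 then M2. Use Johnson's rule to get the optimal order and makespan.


Johnson's rule:
Group 1 (M1≤M2, sort by M1): ['J1']
Group 2 (M1>M2, sort desc M2): ['J2', 'J3']
Sequence: J1 → J2 → J3
Makespan calculation:
  J1: M1 done=2, M2 done=18
  J2: M1 done=21, M2 done=39
  J3: M1 done=33, M2 done=44
= Sequence: J1 → J2 → J3, Makespan: 44


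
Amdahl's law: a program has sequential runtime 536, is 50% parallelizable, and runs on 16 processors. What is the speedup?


Amdahl's law: T_p = T × ((1-p) + p/N)
= 536 × ((1-0.5) + 0.5/16)
= 536 × (0.50 + 0.0312)
= 536 × 0.5312
= 284.75
Speedup = 536/284.75
= 1.88×


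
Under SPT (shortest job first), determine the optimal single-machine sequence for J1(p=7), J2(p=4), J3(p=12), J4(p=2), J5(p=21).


SPT: sort by shortest processing time
  J4: p=2
  J2: p=4
  J1: p=7
  J3: p=12
  J5: p=21
Order: J4 → J2 → J1 → J3 → J5


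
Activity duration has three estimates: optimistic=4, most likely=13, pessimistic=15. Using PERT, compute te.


te = (o + 4m + p) / 6
= (4 + 4×13 + 15) / 6
= (4 + 52 + 15) / 6
= 71 / 6
= 11.83


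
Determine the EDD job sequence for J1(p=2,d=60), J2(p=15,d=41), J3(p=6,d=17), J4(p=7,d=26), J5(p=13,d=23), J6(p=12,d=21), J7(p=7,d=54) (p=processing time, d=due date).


EDD: sort by earliest due date
  J3: d=17, p=6
  J6: d=21, p=12
  J5: d=23, p=13
  J4: d=26, p=7
  J2: d=41, p=15
  J7: d=54, p=7
  J1: d=60, p=2
Order: J3 → J6 → J5 → J4 → J2 → J7 → J1


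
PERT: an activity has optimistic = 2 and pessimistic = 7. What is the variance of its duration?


σ² = ((p - o) / 6)² = (p - o)² / 36
= (7 - 2)² / 36
= 5² / 36
= 25 / 36
= 0.6944


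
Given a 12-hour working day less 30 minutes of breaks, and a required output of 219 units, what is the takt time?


Available = 12×60 - 30 = 690 min
Takt time = 690 / 219
= 3.15 min/unit


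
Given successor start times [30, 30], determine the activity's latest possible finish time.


LF = min of all successor start times
Successors start at: [30, 30]
LF = min(30, 30)
= 30


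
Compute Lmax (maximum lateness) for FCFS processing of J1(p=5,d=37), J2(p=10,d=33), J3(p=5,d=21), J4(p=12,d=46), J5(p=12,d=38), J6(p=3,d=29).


Lateness per job (L = C - d):
  J1: C=5, d=37, L=-32
  J2: C=15, d=33, L=-18
  J3: C=20, d=21, L=-1
  J4: C=32, d=46, L=-14
  J5: C=44, d=38, L=6
  J6: C=47, d=29, L=18
Lmax = max(-32, -18, -1, -14, 6, 18)
= 18


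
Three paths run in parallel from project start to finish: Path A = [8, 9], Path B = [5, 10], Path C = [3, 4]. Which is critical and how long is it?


Path A: 8 + 9 = 17
Path B: 5 + 10 = 15
Path C: 3 + 4 = 7
Critical path = longest = max(17, 15, 7)
= 17 (Path A)
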